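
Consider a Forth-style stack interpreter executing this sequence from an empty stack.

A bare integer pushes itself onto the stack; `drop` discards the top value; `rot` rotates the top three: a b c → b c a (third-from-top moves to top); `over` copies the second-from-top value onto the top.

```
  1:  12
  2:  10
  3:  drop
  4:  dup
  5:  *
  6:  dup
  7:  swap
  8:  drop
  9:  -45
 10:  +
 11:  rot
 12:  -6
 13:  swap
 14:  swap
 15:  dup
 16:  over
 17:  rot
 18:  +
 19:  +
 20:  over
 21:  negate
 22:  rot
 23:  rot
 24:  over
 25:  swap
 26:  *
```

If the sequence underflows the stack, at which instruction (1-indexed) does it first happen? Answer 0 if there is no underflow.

12    12
10    12 10
drop  12
dup   12 12
*     144
dup   144 144
swap  144 144
drop  144
-45   144 -45
+     99
rot  — needs 3 operands, stack has 1 → underflow

11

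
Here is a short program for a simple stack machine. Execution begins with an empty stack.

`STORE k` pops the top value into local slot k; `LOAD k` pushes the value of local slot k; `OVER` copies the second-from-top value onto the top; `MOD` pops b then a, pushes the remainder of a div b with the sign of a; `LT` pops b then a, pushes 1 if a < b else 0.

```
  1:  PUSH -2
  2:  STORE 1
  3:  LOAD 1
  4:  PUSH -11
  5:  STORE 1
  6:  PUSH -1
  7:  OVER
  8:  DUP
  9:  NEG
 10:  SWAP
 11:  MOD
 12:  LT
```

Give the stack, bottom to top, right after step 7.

PUSH -2   -2
STORE 1   (empty)
LOAD 1    -2
PUSH -11  -2 -11
STORE 1   -2
PUSH -1   -2 -1
OVER      -2 -1 -2

[-2, -1, -2]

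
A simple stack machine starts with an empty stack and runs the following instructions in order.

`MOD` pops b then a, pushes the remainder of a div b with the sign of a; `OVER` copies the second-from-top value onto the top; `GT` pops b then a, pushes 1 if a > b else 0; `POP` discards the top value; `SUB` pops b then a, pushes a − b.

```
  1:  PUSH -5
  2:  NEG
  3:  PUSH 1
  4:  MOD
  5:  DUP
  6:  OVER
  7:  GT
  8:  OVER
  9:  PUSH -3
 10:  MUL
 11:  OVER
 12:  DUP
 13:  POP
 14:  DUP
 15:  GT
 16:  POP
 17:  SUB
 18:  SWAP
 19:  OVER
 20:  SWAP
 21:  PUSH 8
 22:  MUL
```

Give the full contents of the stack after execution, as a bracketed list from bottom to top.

[0, 0, 0]

PUSH -5 → [-5]
NEG     → [5]
PUSH 1  → [5, 1]
MOD     → [0]
DUP     → [0, 0]
OVER    → [0, 0, 0]
GT      → [0, 0]
OVER    → [0, 0, 0]
PUSH -3 → [0, 0, 0, -3]
MUL     → [0, 0, 0]
OVER    → [0, 0, 0, 0]
DUP     → [0, 0, 0, 0, 0]
POP     → [0, 0, 0, 0]
DUP     → [0, 0, 0, 0, 0]
GT      → [0, 0, 0, 0]
POP     → [0, 0, 0]
SUB     → [0, 0]
SWAP    → [0, 0]
OVER    → [0, 0, 0]
SWAP    → [0, 0, 0]
PUSH 8  → [0, 0, 0, 8]
MUL     → [0, 0, 0]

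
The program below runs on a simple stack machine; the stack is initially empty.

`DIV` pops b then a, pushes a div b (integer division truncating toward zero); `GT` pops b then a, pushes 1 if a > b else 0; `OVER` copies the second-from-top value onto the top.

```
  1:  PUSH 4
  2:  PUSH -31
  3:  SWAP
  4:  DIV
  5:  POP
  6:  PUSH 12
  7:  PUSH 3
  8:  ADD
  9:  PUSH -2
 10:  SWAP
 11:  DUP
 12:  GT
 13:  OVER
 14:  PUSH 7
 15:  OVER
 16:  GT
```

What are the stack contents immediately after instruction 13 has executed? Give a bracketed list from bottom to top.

[-2, 0, -2]

PUSH 4    4
PUSH -31  4 -31
SWAP      -31 4
DIV       -7
POP       (empty)
PUSH 12   12
PUSH 3    12 3
ADD       15
PUSH -2   15 -2
SWAP      -2 15
DUP       -2 15 15
GT        -2 0
OVER      -2 0 -2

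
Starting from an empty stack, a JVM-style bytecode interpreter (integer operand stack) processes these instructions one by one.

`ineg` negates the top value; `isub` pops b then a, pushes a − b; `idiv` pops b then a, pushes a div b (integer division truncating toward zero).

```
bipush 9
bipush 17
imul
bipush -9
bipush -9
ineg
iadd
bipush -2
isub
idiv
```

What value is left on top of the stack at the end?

76

bipush 9  → [9]
bipush 17 → [9, 17]
imul      → [153]
bipush -9 → [153, -9]
bipush -9 → [153, -9, -9]
ineg      → [153, -9, 9]
iadd      → [153, 0]
bipush -2 → [153, 0, -2]
isub      → [153, 2]
idiv      → [76]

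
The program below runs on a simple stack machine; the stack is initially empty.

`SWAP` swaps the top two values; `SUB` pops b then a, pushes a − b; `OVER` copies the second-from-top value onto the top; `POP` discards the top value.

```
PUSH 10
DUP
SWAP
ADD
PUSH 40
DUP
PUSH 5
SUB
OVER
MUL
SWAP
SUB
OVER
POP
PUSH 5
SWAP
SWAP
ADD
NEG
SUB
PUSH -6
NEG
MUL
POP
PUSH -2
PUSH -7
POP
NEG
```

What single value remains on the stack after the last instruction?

2

PUSH 10 → [10]
DUP     → [10, 10]
SWAP    → [10, 10]
ADD     → [20]
PUSH 40 → [20, 40]
DUP     → [20, 40, 40]
PUSH 5  → [20, 40, 40, 5]
SUB     → [20, 40, 35]
OVER    → [20, 40, 35, 40]
MUL     → [20, 40, 1400]
SWAP    → [20, 1400, 40]
SUB     → [20, 1360]
OVER    → [20, 1360, 20]
POP     → [20, 1360]
PUSH 5  → [20, 1360, 5]
SWAP    → [20, 5, 1360]
SWAP    → [20, 1360, 5]
ADD     → [20, 1365]
NEG     → [20, -1365]
SUB     → [1385]
PUSH -6 → [1385, -6]
NEG     → [1385, 6]
MUL     → [8310]
POP     → []
PUSH -2 → [-2]
PUSH -7 → [-2, -7]
POP     → [-2]
NEG     → [2]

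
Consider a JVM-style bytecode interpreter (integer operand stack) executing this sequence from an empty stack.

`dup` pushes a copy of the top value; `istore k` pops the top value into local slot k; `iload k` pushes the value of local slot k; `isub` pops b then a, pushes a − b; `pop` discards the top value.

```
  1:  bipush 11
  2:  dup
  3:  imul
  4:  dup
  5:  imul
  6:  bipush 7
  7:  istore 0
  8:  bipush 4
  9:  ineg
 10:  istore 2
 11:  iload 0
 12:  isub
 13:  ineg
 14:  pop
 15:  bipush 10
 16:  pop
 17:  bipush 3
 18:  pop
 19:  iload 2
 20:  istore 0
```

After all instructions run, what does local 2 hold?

bipush 11 : [11]
dup       : [11, 11]
imul      : [121]
dup       : [121, 121]
imul      : [14641]
bipush 7  : [14641, 7]
istore 0  : [14641]
bipush 4  : [14641, 4]
ineg      : [14641, -4]
istore 2  : [14641]
iload 0   : [14641, 7]
isub      : [14634]
ineg      : [-14634]
pop       : []
bipush 10 : [10]
pop       : []
bipush 3  : [3]
pop       : []
iload 2   : [-4]
istore 0  : []

-4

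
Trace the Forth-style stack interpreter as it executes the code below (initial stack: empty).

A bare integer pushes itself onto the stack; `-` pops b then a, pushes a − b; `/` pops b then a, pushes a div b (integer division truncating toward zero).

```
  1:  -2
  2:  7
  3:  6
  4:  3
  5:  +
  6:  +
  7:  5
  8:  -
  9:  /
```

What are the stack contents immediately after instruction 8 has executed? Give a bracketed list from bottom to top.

-2 → -2
7  → -2 7
6  → -2 7 6
3  → -2 7 6 3
+  → -2 7 9
+  → -2 16
5  → -2 16 5
-  → -2 11

[-2, 11]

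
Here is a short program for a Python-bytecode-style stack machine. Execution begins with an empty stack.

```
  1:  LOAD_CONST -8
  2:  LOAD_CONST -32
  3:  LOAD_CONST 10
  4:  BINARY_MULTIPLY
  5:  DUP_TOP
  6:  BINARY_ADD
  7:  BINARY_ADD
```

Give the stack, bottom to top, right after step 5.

LOAD_CONST -8   → -8
LOAD_CONST -32  → -8 -32
LOAD_CONST 10   → -8 -32 10
BINARY_MULTIPLY → -8 -320
DUP_TOP         → -8 -320 -320

[-8, -320, -320]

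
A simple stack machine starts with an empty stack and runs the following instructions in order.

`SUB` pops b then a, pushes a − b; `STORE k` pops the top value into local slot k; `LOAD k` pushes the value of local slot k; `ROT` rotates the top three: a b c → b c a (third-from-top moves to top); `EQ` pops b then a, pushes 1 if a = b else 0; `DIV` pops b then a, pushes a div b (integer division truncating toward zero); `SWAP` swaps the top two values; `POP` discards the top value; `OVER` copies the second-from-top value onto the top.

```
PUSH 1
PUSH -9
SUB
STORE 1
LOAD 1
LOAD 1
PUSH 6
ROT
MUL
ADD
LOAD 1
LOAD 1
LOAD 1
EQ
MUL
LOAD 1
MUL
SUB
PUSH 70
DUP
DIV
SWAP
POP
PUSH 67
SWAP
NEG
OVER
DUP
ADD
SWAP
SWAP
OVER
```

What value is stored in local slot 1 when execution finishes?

PUSH 1  → [1]
PUSH -9 → [1, -9]
SUB     → [10]
STORE 1 → []
LOAD 1  → [10]
LOAD 1  → [10, 10]
PUSH 6  → [10, 10, 6]
ROT     → [10, 6, 10]
MUL     → [10, 60]
ADD     → [70]
LOAD 1  → [70, 10]
LOAD 1  → [70, 10, 10]
LOAD 1  → [70, 10, 10, 10]
EQ      → [70, 10, 1]
MUL     → [70, 10]
LOAD 1  → [70, 10, 10]
MUL     → [70, 100]
SUB     → [-30]
PUSH 70 → [-30, 70]
DUP     → [-30, 70, 70]
DIV     → [-30, 1]
SWAP    → [1, -30]
POP     → [1]
PUSH 67 → [1, 67]
SWAP    → [67, 1]
NEG     → [67, -1]
OVER    → [67, -1, 67]
DUP     → [67, -1, 67, 67]
ADD     → [67, -1, 134]
SWAP    → [67, 134, -1]
SWAP    → [67, -1, 134]
OVER    → [67, -1, 134, -1]

10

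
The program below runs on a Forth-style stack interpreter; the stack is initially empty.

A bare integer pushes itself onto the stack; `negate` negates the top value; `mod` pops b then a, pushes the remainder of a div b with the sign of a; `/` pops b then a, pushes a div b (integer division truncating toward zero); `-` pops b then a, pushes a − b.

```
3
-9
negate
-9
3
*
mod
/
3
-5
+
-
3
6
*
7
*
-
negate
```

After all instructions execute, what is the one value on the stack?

124

3      → 3
-9     → 3 -9
negate → 3 9
-9     → 3 9 -9
3      → 3 9 -9 3
*      → 3 9 -27
mod    → 3 9
/      → 0
3      → 0 3
-5     → 0 3 -5
+      → 0 -2
-      → 2
3      → 2 3
6      → 2 3 6
*      → 2 18
7      → 2 18 7
*      → 2 126
-      → -124
negate → 124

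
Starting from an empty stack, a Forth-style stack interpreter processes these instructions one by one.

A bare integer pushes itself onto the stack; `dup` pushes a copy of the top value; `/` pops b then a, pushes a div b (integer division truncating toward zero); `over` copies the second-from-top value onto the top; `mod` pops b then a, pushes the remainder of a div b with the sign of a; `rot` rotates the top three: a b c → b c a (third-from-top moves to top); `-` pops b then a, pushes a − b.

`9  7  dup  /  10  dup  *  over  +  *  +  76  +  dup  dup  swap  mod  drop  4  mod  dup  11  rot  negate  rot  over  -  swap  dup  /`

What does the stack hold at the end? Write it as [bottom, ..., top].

[11, 4, 1]

9       9
7       9 7
dup     9 7 7
/       9 1
10      9 1 10
dup     9 1 10 10
*       9 1 100
over    9 1 100 1
+       9 1 101
*       9 101
+       110
76      110 76
+       186
dup     186 186
dup     186 186 186
swap    186 186 186
mod     186 0
drop    186
4       186 4
mod     2
dup     2 2
11      2 2 11
rot     2 11 2
negate  2 11 -2
rot     11 -2 2
over    11 -2 2 -2
-       11 -2 4
swap    11 4 -2
dup     11 4 -2 -2
/       11 4 1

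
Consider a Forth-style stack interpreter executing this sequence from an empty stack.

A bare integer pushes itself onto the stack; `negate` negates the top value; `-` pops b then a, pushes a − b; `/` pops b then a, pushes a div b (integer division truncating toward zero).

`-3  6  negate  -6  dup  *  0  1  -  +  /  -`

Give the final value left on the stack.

-3     : [-3]
6      : [-3, 6]
negate : [-3, -6]
-6     : [-3, -6, -6]
dup    : [-3, -6, -6, -6]
*      : [-3, -6, 36]
0      : [-3, -6, 36, 0]
1      : [-3, -6, 36, 0, 1]
-      : [-3, -6, 36, -1]
+      : [-3, -6, 35]
/      : [-3, 0]
-      : [-3]

-3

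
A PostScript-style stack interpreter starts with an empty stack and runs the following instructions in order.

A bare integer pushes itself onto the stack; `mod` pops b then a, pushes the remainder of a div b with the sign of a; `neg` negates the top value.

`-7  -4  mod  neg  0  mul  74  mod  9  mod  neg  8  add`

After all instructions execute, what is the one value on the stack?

-7  → [-7]
-4  → [-7, -4]
mod → [-3]
neg → [3]
0   → [3, 0]
mul → [0]
74  → [0, 74]
mod → [0]
9   → [0, 9]
mod → [0]
neg → [0]
8   → [0, 8]
add → [8]

8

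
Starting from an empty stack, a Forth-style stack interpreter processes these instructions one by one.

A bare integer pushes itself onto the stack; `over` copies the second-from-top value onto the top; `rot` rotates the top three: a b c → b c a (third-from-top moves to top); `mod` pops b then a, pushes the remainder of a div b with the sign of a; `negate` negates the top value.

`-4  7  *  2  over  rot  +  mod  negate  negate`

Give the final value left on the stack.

2

-4      -4
7       -4 7
*       -28
2       -28 2
over    -28 2 -28
rot     2 -28 -28
+       2 -56
mod     2
negate  -2
negate  2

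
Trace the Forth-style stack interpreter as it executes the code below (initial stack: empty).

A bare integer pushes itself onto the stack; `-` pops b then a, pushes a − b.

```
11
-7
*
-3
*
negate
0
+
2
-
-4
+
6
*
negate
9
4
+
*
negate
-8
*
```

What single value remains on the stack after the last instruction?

147888

11      11
-7      11 -7
*       -77
-3      -77 -3
*       231
negate  -231
0       -231 0
+       -231
2       -231 2
-       -233
-4      -233 -4
+       -237
6       -237 6
*       -1422
negate  1422
9       1422 9
4       1422 9 4
+       1422 13
*       18486
negate  -18486
-8      -18486 -8
*       147888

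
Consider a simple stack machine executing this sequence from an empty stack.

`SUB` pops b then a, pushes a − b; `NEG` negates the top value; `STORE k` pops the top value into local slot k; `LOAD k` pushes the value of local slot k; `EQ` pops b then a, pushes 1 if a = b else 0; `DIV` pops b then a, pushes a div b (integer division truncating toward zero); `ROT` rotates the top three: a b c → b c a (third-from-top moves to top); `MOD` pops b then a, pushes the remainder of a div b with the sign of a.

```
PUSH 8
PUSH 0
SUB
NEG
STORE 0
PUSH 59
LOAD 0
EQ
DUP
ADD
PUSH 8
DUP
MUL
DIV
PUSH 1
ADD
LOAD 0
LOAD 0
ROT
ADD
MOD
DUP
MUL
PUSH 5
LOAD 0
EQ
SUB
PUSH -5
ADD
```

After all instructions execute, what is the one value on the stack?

PUSH 8   8
PUSH 0   8 0
SUB      8
NEG      -8
STORE 0  (empty)
PUSH 59  59
LOAD 0   59 -8
EQ       0
DUP      0 0
ADD      0
PUSH 8   0 8
DUP      0 8 8
MUL      0 64
DIV      0
PUSH 1   0 1
ADD      1
LOAD 0   1 -8
LOAD 0   1 -8 -8
ROT      -8 -8 1
ADD      -8 -7
MOD      -1
DUP      -1 -1
MUL      1
PUSH 5   1 5
LOAD 0   1 5 -8
EQ       1 0
SUB      1
PUSH -5  1 -5
ADD      -4

-4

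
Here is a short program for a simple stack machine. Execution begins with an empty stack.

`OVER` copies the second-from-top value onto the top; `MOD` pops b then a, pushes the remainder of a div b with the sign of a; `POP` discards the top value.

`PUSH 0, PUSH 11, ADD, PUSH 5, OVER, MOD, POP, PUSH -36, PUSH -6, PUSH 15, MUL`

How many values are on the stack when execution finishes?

PUSH 0   : [0]
PUSH 11  : [0, 11]
ADD      : [11]
PUSH 5   : [11, 5]
OVER     : [11, 5, 11]
MOD      : [11, 5]
POP      : [11]
PUSH -36 : [11, -36]
PUSH -6  : [11, -36, -6]
PUSH 15  : [11, -36, -6, 15]
MUL      : [11, -36, -90]

3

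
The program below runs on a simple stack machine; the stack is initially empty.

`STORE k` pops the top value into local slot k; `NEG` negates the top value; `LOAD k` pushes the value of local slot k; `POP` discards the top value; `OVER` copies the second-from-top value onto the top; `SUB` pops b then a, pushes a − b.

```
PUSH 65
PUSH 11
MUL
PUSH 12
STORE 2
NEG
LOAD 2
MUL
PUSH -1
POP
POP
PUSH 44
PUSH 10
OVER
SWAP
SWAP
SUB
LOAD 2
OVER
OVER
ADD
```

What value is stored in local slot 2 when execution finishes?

PUSH 65 : 65
PUSH 11 : 65 11
MUL     : 715
PUSH 12 : 715 12
STORE 2 : 715
NEG     : -715
LOAD 2  : -715 12
MUL     : -8580
PUSH -1 : -8580 -1
POP     : -8580
POP     : (empty)
PUSH 44 : 44
PUSH 10 : 44 10
OVER    : 44 10 44
SWAP    : 44 44 10
SWAP    : 44 10 44
SUB     : 44 -34
LOAD 2  : 44 -34 12
OVER    : 44 -34 12 -34
OVER    : 44 -34 12 -34 12
ADD     : 44 -34 12 -22

12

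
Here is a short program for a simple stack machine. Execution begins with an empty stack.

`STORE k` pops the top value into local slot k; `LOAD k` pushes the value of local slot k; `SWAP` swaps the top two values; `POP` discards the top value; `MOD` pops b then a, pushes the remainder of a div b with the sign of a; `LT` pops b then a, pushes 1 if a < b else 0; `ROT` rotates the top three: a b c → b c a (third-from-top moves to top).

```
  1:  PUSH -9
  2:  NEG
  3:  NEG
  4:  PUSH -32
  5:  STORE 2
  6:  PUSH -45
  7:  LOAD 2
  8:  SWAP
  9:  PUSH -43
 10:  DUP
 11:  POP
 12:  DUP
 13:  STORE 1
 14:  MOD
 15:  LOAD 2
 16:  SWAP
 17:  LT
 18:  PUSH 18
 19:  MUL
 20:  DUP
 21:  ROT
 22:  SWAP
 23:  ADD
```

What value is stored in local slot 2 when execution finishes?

PUSH -9  : [-9]
NEG      : [9]
NEG      : [-9]
PUSH -32 : [-9, -32]
STORE 2  : [-9]
PUSH -45 : [-9, -45]
LOAD 2   : [-9, -45, -32]
SWAP     : [-9, -32, -45]
PUSH -43 : [-9, -32, -45, -43]
DUP      : [-9, -32, -45, -43, -43]
POP      : [-9, -32, -45, -43]
DUP      : [-9, -32, -45, -43, -43]
STORE 1  : [-9, -32, -45, -43]
MOD      : [-9, -32, -2]
LOAD 2   : [-9, -32, -2, -32]
SWAP     : [-9, -32, -32, -2]
LT       : [-9, -32, 1]
PUSH 18  : [-9, -32, 1, 18]
MUL      : [-9, -32, 18]
DUP      : [-9, -32, 18, 18]
ROT      : [-9, 18, 18, -32]
SWAP     : [-9, 18, -32, 18]
ADD      : [-9, 18, -14]

-32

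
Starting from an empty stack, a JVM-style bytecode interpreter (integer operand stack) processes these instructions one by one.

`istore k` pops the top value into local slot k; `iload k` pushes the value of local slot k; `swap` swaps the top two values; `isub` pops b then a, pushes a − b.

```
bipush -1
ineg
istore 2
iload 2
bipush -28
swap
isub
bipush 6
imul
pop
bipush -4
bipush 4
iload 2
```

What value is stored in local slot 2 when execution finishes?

bipush -1   -1
ineg        1
istore 2    (empty)
iload 2     1
bipush -28  1 -28
swap        -28 1
isub        -29
bipush 6    -29 6
imul        -174
pop         (empty)
bipush -4   -4
bipush 4    -4 4
iload 2     -4 4 1

1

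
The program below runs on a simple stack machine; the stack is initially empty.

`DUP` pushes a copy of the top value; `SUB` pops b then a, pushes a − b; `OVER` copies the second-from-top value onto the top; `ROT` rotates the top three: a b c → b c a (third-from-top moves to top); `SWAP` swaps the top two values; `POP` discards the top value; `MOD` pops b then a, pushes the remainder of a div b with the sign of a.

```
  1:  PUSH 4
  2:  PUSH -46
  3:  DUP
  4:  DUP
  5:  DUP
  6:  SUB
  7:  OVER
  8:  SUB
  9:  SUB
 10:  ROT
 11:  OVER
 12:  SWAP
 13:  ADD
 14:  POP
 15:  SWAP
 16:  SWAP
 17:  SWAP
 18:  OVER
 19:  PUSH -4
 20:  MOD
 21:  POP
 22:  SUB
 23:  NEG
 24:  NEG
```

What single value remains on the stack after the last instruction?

-46

PUSH 4   -> [4]
PUSH -46 -> [4, -46]
DUP      -> [4, -46, -46]
DUP      -> [4, -46, -46, -46]
DUP      -> [4, -46, -46, -46, -46]
SUB      -> [4, -46, -46, 0]
OVER     -> [4, -46, -46, 0, -46]
SUB      -> [4, -46, -46, 46]
SUB      -> [4, -46, -92]
ROT      -> [-46, -92, 4]
OVER     -> [-46, -92, 4, -92]
SWAP     -> [-46, -92, -92, 4]
ADD      -> [-46, -92, -88]
POP      -> [-46, -92]
SWAP     -> [-92, -46]
SWAP     -> [-46, -92]
SWAP     -> [-92, -46]
OVER     -> [-92, -46, -92]
PUSH -4  -> [-92, -46, -92, -4]
MOD      -> [-92, -46, 0]
POP      -> [-92, -46]
SUB      -> [-46]
NEG      -> [46]
NEG      -> [-46]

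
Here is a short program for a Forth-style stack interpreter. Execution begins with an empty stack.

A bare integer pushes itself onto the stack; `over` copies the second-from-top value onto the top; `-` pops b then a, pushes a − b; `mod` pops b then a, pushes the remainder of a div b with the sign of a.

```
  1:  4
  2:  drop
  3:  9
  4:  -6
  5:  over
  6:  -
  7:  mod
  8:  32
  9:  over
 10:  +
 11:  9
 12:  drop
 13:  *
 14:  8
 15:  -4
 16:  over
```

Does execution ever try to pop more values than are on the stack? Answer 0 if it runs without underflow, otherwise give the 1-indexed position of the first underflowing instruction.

0

4    : 4
drop : (empty)
9    : 9
-6   : 9 -6
over : 9 -6 9
-    : 9 -15
mod  : 9
32   : 9 32
over : 9 32 9
+    : 9 41
9    : 9 41 9
drop : 9 41
*    : 369
8    : 369 8
-4   : 369 8 -4
over : 369 8 -4 8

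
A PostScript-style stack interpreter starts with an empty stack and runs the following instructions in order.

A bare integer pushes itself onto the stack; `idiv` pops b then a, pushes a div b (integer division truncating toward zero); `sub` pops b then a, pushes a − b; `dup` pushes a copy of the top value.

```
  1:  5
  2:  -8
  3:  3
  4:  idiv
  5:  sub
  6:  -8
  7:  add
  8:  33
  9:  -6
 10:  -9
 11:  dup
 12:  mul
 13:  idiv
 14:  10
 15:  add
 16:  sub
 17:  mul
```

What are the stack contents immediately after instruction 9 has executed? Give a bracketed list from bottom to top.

5    : [5]
-8   : [5, -8]
3    : [5, -8, 3]
idiv : [5, -2]
sub  : [7]
-8   : [7, -8]
add  : [-1]
33   : [-1, 33]
-6   : [-1, 33, -6]

[-1, 33, -6]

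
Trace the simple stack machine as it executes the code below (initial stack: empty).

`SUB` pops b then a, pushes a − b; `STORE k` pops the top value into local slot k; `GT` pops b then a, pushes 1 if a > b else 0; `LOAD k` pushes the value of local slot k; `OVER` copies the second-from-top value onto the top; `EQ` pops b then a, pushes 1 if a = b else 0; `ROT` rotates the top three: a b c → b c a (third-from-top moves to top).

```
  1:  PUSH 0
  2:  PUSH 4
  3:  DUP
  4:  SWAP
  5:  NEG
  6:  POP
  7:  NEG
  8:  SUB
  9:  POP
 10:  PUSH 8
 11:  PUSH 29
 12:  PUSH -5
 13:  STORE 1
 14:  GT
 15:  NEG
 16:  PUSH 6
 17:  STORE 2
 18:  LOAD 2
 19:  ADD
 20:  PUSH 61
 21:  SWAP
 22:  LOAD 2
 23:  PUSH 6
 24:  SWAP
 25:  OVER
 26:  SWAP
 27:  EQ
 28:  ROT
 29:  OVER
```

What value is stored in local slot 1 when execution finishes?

PUSH 0  -> [0]
PUSH 4  -> [0, 4]
DUP     -> [0, 4, 4]
SWAP    -> [0, 4, 4]
NEG     -> [0, 4, -4]
POP     -> [0, 4]
NEG     -> [0, -4]
SUB     -> [4]
POP     -> []
PUSH 8  -> [8]
PUSH 29 -> [8, 29]
PUSH -5 -> [8, 29, -5]
STORE 1 -> [8, 29]
GT      -> [0]
NEG     -> [0]
PUSH 6  -> [0, 6]
STORE 2 -> [0]
LOAD 2  -> [0, 6]
ADD     -> [6]
PUSH 61 -> [6, 61]
SWAP    -> [61, 6]
LOAD 2  -> [61, 6, 6]
PUSH 6  -> [61, 6, 6, 6]
SWAP    -> [61, 6, 6, 6]
OVER    -> [61, 6, 6, 6, 6]
SWAP    -> [61, 6, 6, 6, 6]
EQ      -> [61, 6, 6, 1]
ROT     -> [61, 6, 1, 6]
OVER    -> [61, 6, 1, 6, 1]

-5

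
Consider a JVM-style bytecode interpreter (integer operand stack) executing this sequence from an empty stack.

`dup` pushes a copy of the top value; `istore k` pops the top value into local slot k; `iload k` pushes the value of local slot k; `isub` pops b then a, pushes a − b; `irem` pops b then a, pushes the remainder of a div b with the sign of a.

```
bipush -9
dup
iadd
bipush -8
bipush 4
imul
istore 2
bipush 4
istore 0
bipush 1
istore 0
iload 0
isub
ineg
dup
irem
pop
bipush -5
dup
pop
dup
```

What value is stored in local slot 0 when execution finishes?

bipush -9 → -9
dup       → -9 -9
iadd      → -18
bipush -8 → -18 -8
bipush 4  → -18 -8 4
imul      → -18 -32
istore 2  → -18
bipush 4  → -18 4
istore 0  → -18
bipush 1  → -18 1
istore 0  → -18
iload 0   → -18 1
isub      → -19
ineg      → 19
dup       → 19 19
irem      → 0
pop       → (empty)
bipush -5 → -5
dup       → -5 -5
pop       → -5
dup       → -5 -5

1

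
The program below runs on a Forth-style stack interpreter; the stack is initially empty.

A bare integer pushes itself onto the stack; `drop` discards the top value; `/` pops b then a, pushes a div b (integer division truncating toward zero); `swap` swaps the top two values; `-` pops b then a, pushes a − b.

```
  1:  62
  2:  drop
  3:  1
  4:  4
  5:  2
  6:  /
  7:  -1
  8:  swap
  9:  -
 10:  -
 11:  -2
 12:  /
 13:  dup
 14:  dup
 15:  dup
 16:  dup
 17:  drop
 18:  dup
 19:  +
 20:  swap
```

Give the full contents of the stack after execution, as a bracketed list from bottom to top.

62   → 62
drop → (empty)
1    → 1
4    → 1 4
2    → 1 4 2
/    → 1 2
-1   → 1 2 -1
swap → 1 -1 2
-    → 1 -3
-    → 4
-2   → 4 -2
/    → -2
dup  → -2 -2
dup  → -2 -2 -2
dup  → -2 -2 -2 -2
dup  → -2 -2 -2 -2 -2
drop → -2 -2 -2 -2
dup  → -2 -2 -2 -2 -2
+    → -2 -2 -2 -4
swap → -2 -2 -4 -2

[-2, -2, -4, -2]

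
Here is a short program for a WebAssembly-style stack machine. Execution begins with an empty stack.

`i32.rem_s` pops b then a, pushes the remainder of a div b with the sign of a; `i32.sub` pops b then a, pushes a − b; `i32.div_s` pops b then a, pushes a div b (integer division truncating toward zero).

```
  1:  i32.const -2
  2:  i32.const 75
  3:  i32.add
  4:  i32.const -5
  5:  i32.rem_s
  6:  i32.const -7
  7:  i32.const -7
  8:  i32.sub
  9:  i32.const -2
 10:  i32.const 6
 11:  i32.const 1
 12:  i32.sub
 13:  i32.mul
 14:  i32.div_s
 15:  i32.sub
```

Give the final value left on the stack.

3

i32.const -2 -> -2
i32.const 75 -> -2 75
i32.add      -> 73
i32.const -5 -> 73 -5
i32.rem_s    -> 3
i32.const -7 -> 3 -7
i32.const -7 -> 3 -7 -7
i32.sub      -> 3 0
i32.const -2 -> 3 0 -2
i32.const 6  -> 3 0 -2 6
i32.const 1  -> 3 0 -2 6 1
i32.sub      -> 3 0 -2 5
i32.mul      -> 3 0 -10
i32.div_s    -> 3 0
i32.sub      -> 3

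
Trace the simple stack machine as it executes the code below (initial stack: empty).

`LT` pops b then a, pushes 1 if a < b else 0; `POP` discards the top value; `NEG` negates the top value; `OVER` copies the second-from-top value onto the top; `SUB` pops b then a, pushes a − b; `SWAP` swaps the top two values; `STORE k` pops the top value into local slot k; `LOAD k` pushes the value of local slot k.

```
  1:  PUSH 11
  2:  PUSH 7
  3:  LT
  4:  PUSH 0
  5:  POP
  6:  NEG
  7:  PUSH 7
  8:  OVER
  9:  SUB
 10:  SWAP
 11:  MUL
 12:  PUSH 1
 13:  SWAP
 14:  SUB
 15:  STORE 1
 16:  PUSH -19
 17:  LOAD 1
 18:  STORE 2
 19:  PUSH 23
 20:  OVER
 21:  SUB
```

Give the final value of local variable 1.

PUSH 11  -> [11]
PUSH 7   -> [11, 7]
LT       -> [0]
PUSH 0   -> [0, 0]
POP      -> [0]
NEG      -> [0]
PUSH 7   -> [0, 7]
OVER     -> [0, 7, 0]
SUB      -> [0, 7]
SWAP     -> [7, 0]
MUL      -> [0]
PUSH 1   -> [0, 1]
SWAP     -> [1, 0]
SUB      -> [1]
STORE 1  -> []
PUSH -19 -> [-19]
LOAD 1   -> [-19, 1]
STORE 2  -> [-19]
PUSH 23  -> [-19, 23]
OVER     -> [-19, 23, -19]
SUB      -> [-19, 42]

1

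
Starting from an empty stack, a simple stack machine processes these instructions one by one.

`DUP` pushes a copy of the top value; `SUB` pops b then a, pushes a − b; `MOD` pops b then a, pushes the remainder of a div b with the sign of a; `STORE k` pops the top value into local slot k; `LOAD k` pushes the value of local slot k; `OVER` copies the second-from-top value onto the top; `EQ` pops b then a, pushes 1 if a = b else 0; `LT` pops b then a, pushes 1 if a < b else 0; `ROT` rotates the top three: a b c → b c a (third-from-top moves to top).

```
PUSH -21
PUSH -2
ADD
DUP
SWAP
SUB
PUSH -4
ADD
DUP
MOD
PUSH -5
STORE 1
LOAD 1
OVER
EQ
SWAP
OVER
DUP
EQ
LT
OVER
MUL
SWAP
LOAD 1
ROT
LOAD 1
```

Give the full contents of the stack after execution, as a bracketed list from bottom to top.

[0, -5, 0, -5]

PUSH -21 → -21
PUSH -2  → -21 -2
ADD      → -23
DUP      → -23 -23
SWAP     → -23 -23
SUB      → 0
PUSH -4  → 0 -4
ADD      → -4
DUP      → -4 -4
MOD      → 0
PUSH -5  → 0 -5
STORE 1  → 0
LOAD 1   → 0 -5
OVER     → 0 -5 0
EQ       → 0 0
SWAP     → 0 0
OVER     → 0 0 0
DUP      → 0 0 0 0
EQ       → 0 0 1
LT       → 0 1
OVER     → 0 1 0
MUL      → 0 0
SWAP     → 0 0
LOAD 1   → 0 0 -5
ROT      → 0 -5 0
LOAD 1   → 0 -5 0 -5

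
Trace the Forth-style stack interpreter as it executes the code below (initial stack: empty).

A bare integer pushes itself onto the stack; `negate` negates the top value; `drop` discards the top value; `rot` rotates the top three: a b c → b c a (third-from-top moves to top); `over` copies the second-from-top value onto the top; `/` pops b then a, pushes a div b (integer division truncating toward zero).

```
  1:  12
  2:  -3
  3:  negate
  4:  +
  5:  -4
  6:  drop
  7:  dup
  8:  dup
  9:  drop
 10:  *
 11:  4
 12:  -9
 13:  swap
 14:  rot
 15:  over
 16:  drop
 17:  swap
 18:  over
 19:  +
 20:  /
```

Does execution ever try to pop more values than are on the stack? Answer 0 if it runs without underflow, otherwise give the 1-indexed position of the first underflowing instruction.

0

12      [12]
-3      [12, -3]
negate  [12, 3]
+       [15]
-4      [15, -4]
drop    [15]
dup     [15, 15]
dup     [15, 15, 15]
drop    [15, 15]
*       [225]
4       [225, 4]
-9      [225, 4, -9]
swap    [225, -9, 4]
rot     [-9, 4, 225]
over    [-9, 4, 225, 4]
drop    [-9, 4, 225]
swap    [-9, 225, 4]
over    [-9, 225, 4, 225]
+       [-9, 225, 229]
/       [-9, 0]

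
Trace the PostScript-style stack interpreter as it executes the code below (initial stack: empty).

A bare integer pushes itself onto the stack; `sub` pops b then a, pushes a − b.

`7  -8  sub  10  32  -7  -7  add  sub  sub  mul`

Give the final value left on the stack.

7   → 7
-8  → 7 -8
sub → 15
10  → 15 10
32  → 15 10 32
-7  → 15 10 32 -7
-7  → 15 10 32 -7 -7
add → 15 10 32 -14
sub → 15 10 46
sub → 15 -36
mul → -540

-540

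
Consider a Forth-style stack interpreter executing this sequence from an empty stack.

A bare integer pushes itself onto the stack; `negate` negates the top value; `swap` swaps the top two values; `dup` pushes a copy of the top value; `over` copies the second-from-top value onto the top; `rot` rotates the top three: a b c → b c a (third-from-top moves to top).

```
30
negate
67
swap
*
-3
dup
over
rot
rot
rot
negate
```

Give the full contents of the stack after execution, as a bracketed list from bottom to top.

[-2010, -3, -3, 3]

30     → [30]
negate → [-30]
67     → [-30, 67]
swap   → [67, -30]
*      → [-2010]
-3     → [-2010, -3]
dup    → [-2010, -3, -3]
over   → [-2010, -3, -3, -3]
rot    → [-2010, -3, -3, -3]
rot    → [-2010, -3, -3, -3]
rot    → [-2010, -3, -3, -3]
negate → [-2010, -3, -3, 3]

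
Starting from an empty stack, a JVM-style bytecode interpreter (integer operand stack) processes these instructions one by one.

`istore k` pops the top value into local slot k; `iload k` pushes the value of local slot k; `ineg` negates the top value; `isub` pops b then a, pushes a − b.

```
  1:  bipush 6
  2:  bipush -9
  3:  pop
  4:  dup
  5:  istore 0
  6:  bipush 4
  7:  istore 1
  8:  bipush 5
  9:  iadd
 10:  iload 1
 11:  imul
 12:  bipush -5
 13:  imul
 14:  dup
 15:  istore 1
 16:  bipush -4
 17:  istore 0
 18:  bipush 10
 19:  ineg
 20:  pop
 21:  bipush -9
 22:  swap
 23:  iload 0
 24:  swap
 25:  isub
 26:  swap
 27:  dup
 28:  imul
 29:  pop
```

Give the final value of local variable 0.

bipush 6   6
bipush -9  6 -9
pop        6
dup        6 6
istore 0   6
bipush 4   6 4
istore 1   6
bipush 5   6 5
iadd       11
iload 1    11 4
imul       44
bipush -5  44 -5
imul       -220
dup        -220 -220
istore 1   -220
bipush -4  -220 -4
istore 0   -220
bipush 10  -220 10
ineg       -220 -10
pop        -220
bipush -9  -220 -9
swap       -9 -220
iload 0    -9 -220 -4
swap       -9 -4 -220
isub       -9 216
swap       216 -9
dup        216 -9 -9
imul       216 81
pop        216

-4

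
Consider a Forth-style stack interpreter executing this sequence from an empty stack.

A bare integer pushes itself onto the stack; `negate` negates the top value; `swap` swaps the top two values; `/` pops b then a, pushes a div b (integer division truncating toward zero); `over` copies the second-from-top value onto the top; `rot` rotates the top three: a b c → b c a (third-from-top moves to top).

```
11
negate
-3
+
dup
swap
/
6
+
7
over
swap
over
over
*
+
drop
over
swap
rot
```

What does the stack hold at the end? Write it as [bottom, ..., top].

11      [11]
negate  [-11]
-3      [-11, -3]
+       [-14]
dup     [-14, -14]
swap    [-14, -14]
/       [1]
6       [1, 6]
+       [7]
7       [7, 7]
over    [7, 7, 7]
swap    [7, 7, 7]
over    [7, 7, 7, 7]
over    [7, 7, 7, 7, 7]
*       [7, 7, 7, 49]
+       [7, 7, 56]
drop    [7, 7]
over    [7, 7, 7]
swap    [7, 7, 7]
rot     [7, 7, 7]

[7, 7, 7]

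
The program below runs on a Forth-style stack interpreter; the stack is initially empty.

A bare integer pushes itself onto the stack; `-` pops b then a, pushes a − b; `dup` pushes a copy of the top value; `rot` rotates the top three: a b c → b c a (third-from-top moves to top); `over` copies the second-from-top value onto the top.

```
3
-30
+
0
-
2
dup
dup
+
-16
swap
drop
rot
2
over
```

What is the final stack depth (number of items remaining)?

5

3     [3]
-30   [3, -30]
+     [-27]
0     [-27, 0]
-     [-27]
2     [-27, 2]
dup   [-27, 2, 2]
dup   [-27, 2, 2, 2]
+     [-27, 2, 4]
-16   [-27, 2, 4, -16]
swap  [-27, 2, -16, 4]
drop  [-27, 2, -16]
rot   [2, -16, -27]
2     [2, -16, -27, 2]
over  [2, -16, -27, 2, -27]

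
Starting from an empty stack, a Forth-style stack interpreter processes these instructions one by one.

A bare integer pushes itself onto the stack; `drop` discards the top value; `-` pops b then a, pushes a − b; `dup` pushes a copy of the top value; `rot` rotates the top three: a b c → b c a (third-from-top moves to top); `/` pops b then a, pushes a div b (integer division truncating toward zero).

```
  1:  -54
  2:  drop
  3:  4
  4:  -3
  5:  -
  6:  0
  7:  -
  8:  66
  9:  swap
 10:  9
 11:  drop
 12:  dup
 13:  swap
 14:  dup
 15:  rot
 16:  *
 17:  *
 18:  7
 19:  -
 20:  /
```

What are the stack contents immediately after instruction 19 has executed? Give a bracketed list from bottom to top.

-54  : [-54]
drop : []
4    : [4]
-3   : [4, -3]
-    : [7]
0    : [7, 0]
-    : [7]
66   : [7, 66]
swap : [66, 7]
9    : [66, 7, 9]
drop : [66, 7]
dup  : [66, 7, 7]
swap : [66, 7, 7]
dup  : [66, 7, 7, 7]
rot  : [66, 7, 7, 7]
*    : [66, 7, 49]
*    : [66, 343]
7    : [66, 343, 7]
-    : [66, 336]

[66, 336]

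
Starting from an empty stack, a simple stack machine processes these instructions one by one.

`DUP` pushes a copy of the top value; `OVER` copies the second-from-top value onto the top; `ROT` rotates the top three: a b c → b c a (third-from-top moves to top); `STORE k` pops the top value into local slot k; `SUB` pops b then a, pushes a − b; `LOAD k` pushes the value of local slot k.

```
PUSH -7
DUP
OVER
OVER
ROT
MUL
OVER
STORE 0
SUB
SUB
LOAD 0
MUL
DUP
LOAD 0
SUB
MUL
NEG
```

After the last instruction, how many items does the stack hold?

PUSH -7 -> [-7]
DUP     -> [-7, -7]
OVER    -> [-7, -7, -7]
OVER    -> [-7, -7, -7, -7]
ROT     -> [-7, -7, -7, -7]
MUL     -> [-7, -7, 49]
OVER    -> [-7, -7, 49, -7]
STORE 0 -> [-7, -7, 49]
SUB     -> [-7, -56]
SUB     -> [49]
LOAD 0  -> [49, -7]
MUL     -> [-343]
DUP     -> [-343, -343]
LOAD 0  -> [-343, -343, -7]
SUB     -> [-343, -336]
MUL     -> [115248]
NEG     -> [-115248]

1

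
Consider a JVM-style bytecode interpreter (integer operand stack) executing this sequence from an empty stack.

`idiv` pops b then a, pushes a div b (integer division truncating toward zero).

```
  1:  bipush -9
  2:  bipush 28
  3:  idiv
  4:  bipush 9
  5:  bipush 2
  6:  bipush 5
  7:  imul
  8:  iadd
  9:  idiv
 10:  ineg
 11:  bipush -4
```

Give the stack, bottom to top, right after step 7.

[0, 9, 10]

bipush -9 : -9
bipush 28 : -9 28
idiv      : 0
bipush 9  : 0 9
bipush 2  : 0 9 2
bipush 5  : 0 9 2 5
imul      : 0 9 10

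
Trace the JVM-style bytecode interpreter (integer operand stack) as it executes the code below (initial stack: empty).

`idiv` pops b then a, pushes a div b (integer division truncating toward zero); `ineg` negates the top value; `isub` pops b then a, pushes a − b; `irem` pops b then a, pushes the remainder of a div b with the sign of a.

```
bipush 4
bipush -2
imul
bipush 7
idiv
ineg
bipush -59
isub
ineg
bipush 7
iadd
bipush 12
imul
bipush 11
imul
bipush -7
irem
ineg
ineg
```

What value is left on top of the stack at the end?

bipush 4    [4]
bipush -2   [4, -2]
imul        [-8]
bipush 7    [-8, 7]
idiv        [-1]
ineg        [1]
bipush -59  [1, -59]
isub        [60]
ineg        [-60]
bipush 7    [-60, 7]
iadd        [-53]
bipush 12   [-53, 12]
imul        [-636]
bipush 11   [-636, 11]
imul        [-6996]
bipush -7   [-6996, -7]
irem        [-3]
ineg        [3]
ineg        [-3]

-3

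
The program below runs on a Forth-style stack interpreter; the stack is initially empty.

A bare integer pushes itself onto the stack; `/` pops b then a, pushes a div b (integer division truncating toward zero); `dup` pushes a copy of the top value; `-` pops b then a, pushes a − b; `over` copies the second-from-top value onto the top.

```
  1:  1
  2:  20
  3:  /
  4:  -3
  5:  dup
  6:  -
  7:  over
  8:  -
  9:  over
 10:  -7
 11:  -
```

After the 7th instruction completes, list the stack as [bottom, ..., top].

[0, 0, 0]

1    → 1
20   → 1 20
/    → 0
-3   → 0 -3
dup  → 0 -3 -3
-    → 0 0
over → 0 0 0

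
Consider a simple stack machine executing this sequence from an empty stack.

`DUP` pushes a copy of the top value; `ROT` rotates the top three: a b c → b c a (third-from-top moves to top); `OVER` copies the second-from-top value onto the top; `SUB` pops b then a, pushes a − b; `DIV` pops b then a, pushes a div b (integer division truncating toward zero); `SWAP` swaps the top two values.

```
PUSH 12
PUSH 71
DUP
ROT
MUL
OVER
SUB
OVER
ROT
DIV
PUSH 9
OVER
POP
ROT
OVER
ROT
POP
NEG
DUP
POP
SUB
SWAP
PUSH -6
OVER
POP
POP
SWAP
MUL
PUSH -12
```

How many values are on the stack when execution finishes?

2

PUSH 12   [12]
PUSH 71   [12, 71]
DUP       [12, 71, 71]
ROT       [71, 71, 12]
MUL       [71, 852]
OVER      [71, 852, 71]
SUB       [71, 781]
OVER      [71, 781, 71]
ROT       [781, 71, 71]
DIV       [781, 1]
PUSH 9    [781, 1, 9]
OVER      [781, 1, 9, 1]
POP       [781, 1, 9]
ROT       [1, 9, 781]
OVER      [1, 9, 781, 9]
ROT       [1, 781, 9, 9]
POP       [1, 781, 9]
NEG       [1, 781, -9]
DUP       [1, 781, -9, -9]
POP       [1, 781, -9]
SUB       [1, 790]
SWAP      [790, 1]
PUSH -6   [790, 1, -6]
OVER      [790, 1, -6, 1]
POP       [790, 1, -6]
POP       [790, 1]
SWAP      [1, 790]
MUL       [790]
PUSH -12  [790, -12]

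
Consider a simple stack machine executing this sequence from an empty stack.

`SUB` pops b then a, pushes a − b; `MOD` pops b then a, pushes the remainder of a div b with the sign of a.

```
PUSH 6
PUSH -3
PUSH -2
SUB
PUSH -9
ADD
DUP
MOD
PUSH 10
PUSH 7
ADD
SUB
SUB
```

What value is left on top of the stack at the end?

23

PUSH 6  : 6
PUSH -3 : 6 -3
PUSH -2 : 6 -3 -2
SUB     : 6 -1
PUSH -9 : 6 -1 -9
ADD     : 6 -10
DUP     : 6 -10 -10
MOD     : 6 0
PUSH 10 : 6 0 10
PUSH 7  : 6 0 10 7
ADD     : 6 0 17
SUB     : 6 -17
SUB     : 23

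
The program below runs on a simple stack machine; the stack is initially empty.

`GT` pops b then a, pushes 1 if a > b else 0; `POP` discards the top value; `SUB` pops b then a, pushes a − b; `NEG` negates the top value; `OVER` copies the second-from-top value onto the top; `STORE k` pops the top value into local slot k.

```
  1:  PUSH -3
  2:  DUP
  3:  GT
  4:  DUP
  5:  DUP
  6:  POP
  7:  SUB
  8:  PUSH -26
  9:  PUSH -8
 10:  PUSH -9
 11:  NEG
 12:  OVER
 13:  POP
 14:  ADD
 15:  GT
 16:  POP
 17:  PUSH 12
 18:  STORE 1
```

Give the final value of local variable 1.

PUSH -3   -3
DUP       -3 -3
GT        0
DUP       0 0
DUP       0 0 0
POP       0 0
SUB       0
PUSH -26  0 -26
PUSH -8   0 -26 -8
PUSH -9   0 -26 -8 -9
NEG       0 -26 -8 9
OVER      0 -26 -8 9 -8
POP       0 -26 -8 9
ADD       0 -26 1
GT        0 0
POP       0
PUSH 12   0 12
STORE 1   0

12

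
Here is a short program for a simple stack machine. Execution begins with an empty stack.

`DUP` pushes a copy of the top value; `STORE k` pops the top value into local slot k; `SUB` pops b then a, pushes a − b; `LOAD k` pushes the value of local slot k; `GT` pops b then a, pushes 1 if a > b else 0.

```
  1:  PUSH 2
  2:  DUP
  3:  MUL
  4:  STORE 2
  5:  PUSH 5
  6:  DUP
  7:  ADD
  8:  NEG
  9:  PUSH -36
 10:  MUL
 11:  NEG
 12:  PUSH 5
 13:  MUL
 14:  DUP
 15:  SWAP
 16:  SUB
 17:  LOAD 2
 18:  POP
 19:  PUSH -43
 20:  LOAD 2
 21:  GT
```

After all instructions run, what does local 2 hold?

4

PUSH 2    2
DUP       2 2
MUL       4
STORE 2   (empty)
PUSH 5    5
DUP       5 5
ADD       10
NEG       -10
PUSH -36  -10 -36
MUL       360
NEG       -360
PUSH 5    -360 5
MUL       -1800
DUP       -1800 -1800
SWAP      -1800 -1800
SUB       0
LOAD 2    0 4
POP       0
PUSH -43  0 -43
LOAD 2    0 -43 4
GT        0 0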